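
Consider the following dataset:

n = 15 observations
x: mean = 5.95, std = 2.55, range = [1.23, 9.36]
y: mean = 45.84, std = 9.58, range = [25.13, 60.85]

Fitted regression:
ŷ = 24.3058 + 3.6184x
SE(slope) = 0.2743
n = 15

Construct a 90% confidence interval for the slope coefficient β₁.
The 90% CI for β₁ is (3.1326, 4.1042)

Confidence interval for the slope:

The 90% CI for β₁ is: β̂₁ ± t*(α/2, n-2) × SE(β̂₁)

Step 1: Find critical t-value
- Confidence level = 0.9
- Degrees of freedom = n - 2 = 15 - 2 = 13
- t*(α/2, 13) = 1.7709

Step 2: Calculate margin of error
Margin = 1.7709 × 0.2743 = 0.4858

Step 3: Construct interval
CI = 3.6184 ± 0.4858
CI = (3.1326, 4.1042)

Interpretation: intervals built this way capture the true β₁ in 90% of repeated samples; here the plausible range for the per-unit effect of x on y is 3.1326 to 4.1042.
The interval does not include 0, suggesting a significant linear relationship.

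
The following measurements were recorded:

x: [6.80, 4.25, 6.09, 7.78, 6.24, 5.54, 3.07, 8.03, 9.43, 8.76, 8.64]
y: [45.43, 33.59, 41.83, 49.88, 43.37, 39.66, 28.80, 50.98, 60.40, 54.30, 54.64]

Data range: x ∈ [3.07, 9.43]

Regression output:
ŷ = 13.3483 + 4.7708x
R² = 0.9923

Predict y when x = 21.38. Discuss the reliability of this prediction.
The equation gives ŷ = 115.3480; however x = 21.38 is 11.95 units above the observed range, so this extrapolated value should not be trusted.

Prediction calculation:
ŷ = 13.3483 + 4.7708 × 21.38
ŷ = 115.3480

Reliability:
- Data range: x ∈ [3.07, 9.43]
- Prediction point: x = 21.38 is 11.95 units above the observed range → this is EXTRAPOLATION, not interpolation

Why that matters here:
- The standard error of prediction grows with (x − x̄)², and x = 21.38 is far from x̄ = 6.78
- The linear relationship may not hold outside the observed range
- Real relationships often flatten, saturate, or turn nonlinear at extremes

A defensible statement: 'if the linear trend continued to x = 21.38, y would be about 115.3480' — the premise is untested.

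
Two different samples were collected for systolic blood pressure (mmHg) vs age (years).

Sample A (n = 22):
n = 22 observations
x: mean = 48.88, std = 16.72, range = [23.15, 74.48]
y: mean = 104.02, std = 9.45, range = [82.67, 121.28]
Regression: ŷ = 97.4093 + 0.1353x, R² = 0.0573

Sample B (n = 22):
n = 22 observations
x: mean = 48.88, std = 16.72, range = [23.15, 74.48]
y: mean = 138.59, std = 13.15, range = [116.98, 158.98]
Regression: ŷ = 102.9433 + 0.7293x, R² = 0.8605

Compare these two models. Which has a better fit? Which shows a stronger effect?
Model B has the better fit (R² = 0.8605 vs 0.0573). Model B shows the stronger effect (|β₁| = 0.7293 vs 0.1353).

Model Comparison:

Fit — compare R²:
- Model A: R² = 0.0573 → 5.73% of variance in blood pressure explained
- Model B: R² = 0.8605 → 86.05% of variance in blood pressure explained
- 0.8605 > 0.0573 → Model B has the better fit

Effect size (slope magnitude):
- Model A: β₁ = 0.1353 → predicted blood pressure rises 0.1353 mmHg per additional year of age
- Model B: β₁ = 0.7293 → predicted blood pressure rises 0.7293 mmHg per additional year of age
- |0.1353| < |0.7293| → Model B shows the stronger marginal effect

Note: The two samples could reflect different populations, time periods, or measurement quality.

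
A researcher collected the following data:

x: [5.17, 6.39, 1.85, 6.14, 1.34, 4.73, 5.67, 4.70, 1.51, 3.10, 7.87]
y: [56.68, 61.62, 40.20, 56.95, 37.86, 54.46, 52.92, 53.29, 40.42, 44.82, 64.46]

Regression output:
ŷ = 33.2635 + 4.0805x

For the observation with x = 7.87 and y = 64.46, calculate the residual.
Residual = -0.9170

The residual is the difference between the actual value and the predicted value:

Residual = y - ŷ

Step 1: Calculate predicted value
ŷ = 33.2635 + 4.0805 × 7.87
ŷ = 65.3770

Step 2: Calculate residual
Residual = 64.46 - 65.3770
Residual = -0.9170

The residual is negative, so the observed y = 64.46 sits below the regression line (the line overestimates it by 0.9170).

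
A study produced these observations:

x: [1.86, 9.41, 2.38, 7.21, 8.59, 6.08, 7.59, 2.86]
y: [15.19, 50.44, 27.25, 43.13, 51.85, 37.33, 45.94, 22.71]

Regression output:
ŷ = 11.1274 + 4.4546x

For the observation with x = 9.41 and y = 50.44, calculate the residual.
Residual = -2.6052

The residual is the difference between the actual value and the predicted value:

Residual = y - ŷ

Step 1: Calculate predicted value
ŷ = 11.1274 + 4.4546 × 9.41
ŷ = 53.0452

Step 2: Calculate residual
Residual = 50.44 - 53.0452
Residual = -2.6052

Interpretation: the model overestimates the actual value by 2.6052 at this point (negative residual → observation lies below the fitted line).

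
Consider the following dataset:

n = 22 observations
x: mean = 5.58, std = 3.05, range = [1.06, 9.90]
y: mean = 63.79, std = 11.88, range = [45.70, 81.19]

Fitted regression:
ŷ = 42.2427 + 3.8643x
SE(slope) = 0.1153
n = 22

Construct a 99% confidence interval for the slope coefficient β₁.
The 99% CI for β₁ is (3.5362, 4.1924)

Confidence interval for the slope:

The 99% CI for β₁ is: β̂₁ ± t*(α/2, n-2) × SE(β̂₁)

Step 1: Find critical t-value
- Confidence level = 0.99
- Degrees of freedom = n - 2 = 22 - 2 = 20
- t*(α/2, 20) = 2.8453

Step 2: Calculate margin of error
Margin = 2.8453 × 0.1153 = 0.3281

Step 3: Construct interval
CI = 3.8643 ± 0.3281
CI = (3.5362, 4.1924)

Interpretation: each one-unit increase in x is associated with a change in mean y of between 3.5362 and 4.1924, with 99% confidence.
Both endpoints are positive, so the data support a genuinely positive slope at this confidence level.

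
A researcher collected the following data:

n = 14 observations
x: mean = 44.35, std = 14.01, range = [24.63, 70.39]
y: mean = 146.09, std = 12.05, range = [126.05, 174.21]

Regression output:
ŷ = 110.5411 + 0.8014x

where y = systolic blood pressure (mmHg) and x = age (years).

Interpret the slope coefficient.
On average, blood pressure is about 0.8014 mmHg higher for every extra year of age.

β₁ = 0.8014 is the change in predicted blood pressure (mmHg) per additional year of age.

Interpretation:
- Age up by 1 year → predicted blood pressure increases by 0.8014 mmHg
- This is a linear approximation: the same per-unit change is assumed across the whole observed x range
- The sign (+) gives the direction; the magnitude 0.8014 gives the size of the effect per year

(β₀ = 110.5411 is the fitted value at x = 0 and is not part of the slope interpretation.)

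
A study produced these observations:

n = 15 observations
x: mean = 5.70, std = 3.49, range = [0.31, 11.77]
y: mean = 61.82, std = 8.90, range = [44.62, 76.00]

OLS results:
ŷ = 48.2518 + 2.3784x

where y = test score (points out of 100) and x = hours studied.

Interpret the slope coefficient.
An increase of one hour in study time is associated with a 2.3784 points increase in predicted test score.

The slope β₁ = 2.3784 gives the rate at which the fitted test score changes with study time.

Interpretation:
- Study time up by 1 hour → predicted test score increases by 2.3784 points
- The effect is assumed constant over the observed range of x (linearity)

(β₀ = 48.2518 is the fitted value at x = 0 and is not part of the slope interpretation.)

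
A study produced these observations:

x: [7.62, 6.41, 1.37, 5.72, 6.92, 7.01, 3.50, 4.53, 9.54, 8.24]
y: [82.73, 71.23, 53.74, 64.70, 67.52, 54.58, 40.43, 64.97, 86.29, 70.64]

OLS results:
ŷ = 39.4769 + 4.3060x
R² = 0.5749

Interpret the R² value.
About 57.49% of the variability in y is accounted for by the regression on x (R² = 0.5749) — a moderate linear fit.

R² (coefficient of determination) measures the proportion of variance in y explained by the regression model.

Here R² = 0.5749:
- Explained: 57.49% of the variation in y
- Unexplained (residual): 100% − 57.49% = 42.51%
- Rule of thumb (below 0.3 weak; 0.3 to below 0.7 moderate; 0.7 and above strong) → moderate

Note: R² never decreases when predictors are added, so it should not be used alone to compare models of different size.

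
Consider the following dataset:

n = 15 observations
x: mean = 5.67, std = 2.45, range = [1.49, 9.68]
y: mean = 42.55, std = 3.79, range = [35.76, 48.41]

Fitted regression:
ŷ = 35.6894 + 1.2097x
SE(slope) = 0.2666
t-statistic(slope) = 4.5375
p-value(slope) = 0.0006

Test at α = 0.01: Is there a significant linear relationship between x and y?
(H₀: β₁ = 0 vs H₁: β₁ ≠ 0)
p-value = 0.0006 < α = 0.01, so we reject H₀. The relationship is significant.

Hypothesis test for the slope coefficient:

H₀: β₁ = 0 (no linear relationship)
H₁: β₁ ≠ 0 (linear relationship exists)

Test statistic: t = β̂₁ / SE(β̂₁) = 1.2097 / 0.2666 = 4.5375

The p-value (0.0006) is the probability, under H₀, of a t-statistic at least as extreme as |t| = 4.5375 (two-sided, df = n − 2 = 13).

Decision rule: reject H₀ if p-value < α.
p-value = 0.0006 < α = 0.01 → reject H₀.

Conclusion: the linear association between x and y is significant at the 1% level.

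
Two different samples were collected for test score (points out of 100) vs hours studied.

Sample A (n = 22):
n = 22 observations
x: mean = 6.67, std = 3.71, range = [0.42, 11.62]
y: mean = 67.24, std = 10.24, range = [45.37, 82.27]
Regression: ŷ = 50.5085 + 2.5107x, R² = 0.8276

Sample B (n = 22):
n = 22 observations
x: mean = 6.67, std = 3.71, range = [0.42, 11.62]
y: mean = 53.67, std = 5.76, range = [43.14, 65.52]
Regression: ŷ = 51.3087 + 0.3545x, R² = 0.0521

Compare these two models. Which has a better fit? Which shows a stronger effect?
Model A has the better fit (R² = 0.8276 vs 0.0521). Model A shows the stronger effect (|β₁| = 2.5107 vs 0.3545).

Model Comparison:

Fit — compare R²:
- Model A: R² = 0.8276 → 82.76% of variance in test score explained
- Model B: R² = 0.0521 → 5.21% of variance in test score explained
- 0.8276 > 0.0521 → Model A has the better fit

Which has the larger per-hour effect? (|β₁|)
- Model A: β₁ = 2.5107 → predicted test score rises 2.5107 points per additional hour of study time
- Model B: β₁ = 0.3545 → predicted test score rises 0.3545 points per additional hour of study time
- |2.5107| > |0.3545| → Model A shows the stronger marginal effect

Notes:
- R² measures how tightly points cluster around the line; β₁ measures how steep the line is — they answer different questions.
- A steeper slope doesn't make a better model if the scatter around the line is large.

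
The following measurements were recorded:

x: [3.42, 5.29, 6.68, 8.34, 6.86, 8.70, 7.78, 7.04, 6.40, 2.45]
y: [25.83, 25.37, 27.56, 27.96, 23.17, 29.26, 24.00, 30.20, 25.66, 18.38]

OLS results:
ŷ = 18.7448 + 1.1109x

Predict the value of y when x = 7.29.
ŷ = 26.8433

To predict y for x = 7.29, substitute into the regression equation:

ŷ = 18.7448 + 1.1109 × 7.29
ŷ = 18.7448 + 8.0985
ŷ = 26.8433

This is the fitted mean response at that x — an individual observation would come with a wider prediction interval.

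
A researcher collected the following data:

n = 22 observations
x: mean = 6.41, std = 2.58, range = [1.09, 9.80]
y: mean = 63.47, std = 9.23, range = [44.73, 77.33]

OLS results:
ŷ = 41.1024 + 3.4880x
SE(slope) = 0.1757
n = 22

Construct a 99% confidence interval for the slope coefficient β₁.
The 99% CI for β₁ is (2.9881, 3.9879)

Confidence interval for the slope:

The 99% CI for β₁ is: β̂₁ ± t*(α/2, n-2) × SE(β̂₁)

Step 1: Find critical t-value
- Confidence level = 0.99
- Degrees of freedom = n - 2 = 22 - 2 = 20
- t*(α/2, 20) = 2.8453

Step 2: Calculate margin of error
Margin = 2.8453 × 0.1757 = 0.4999

Step 3: Construct interval
CI = 3.4880 ± 0.4999
CI = (2.9881, 3.9879)

Interpretation: We are 99% confident that the true slope β₁ lies between 2.9881 and 3.9879.
The interval does not include 0, suggesting a significant linear relationship.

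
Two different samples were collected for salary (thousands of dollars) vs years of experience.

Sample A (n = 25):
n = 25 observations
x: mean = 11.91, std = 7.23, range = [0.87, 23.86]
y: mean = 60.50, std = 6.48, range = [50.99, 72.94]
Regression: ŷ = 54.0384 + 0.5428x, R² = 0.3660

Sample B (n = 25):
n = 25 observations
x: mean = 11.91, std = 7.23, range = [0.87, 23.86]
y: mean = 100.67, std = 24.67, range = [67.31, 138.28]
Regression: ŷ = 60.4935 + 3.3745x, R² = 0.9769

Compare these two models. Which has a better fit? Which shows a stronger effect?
Model B has the better fit (R² = 0.9769 vs 0.3660). Model B shows the stronger effect (|β₁| = 3.3745 vs 0.5428).

Model Comparison:

Which explains more variance? (R²)
- Model A: R² = 0.3660 → 36.60% of variance in salary explained
- Model B: R² = 0.9769 → 97.69% of variance in salary explained
- 0.9769 > 0.3660 → Model B has the better fit

Which has the larger per-year effect? (|β₁|)
- Model A: β₁ = 0.5428 → predicted salary rises 0.5428 thousand dollars per additional year of experience
- Model B: β₁ = 3.3745 → predicted salary rises 3.3745 thousand dollars per additional year of experience
- |0.5428| < |3.3745| → Model B shows the stronger marginal effect

Notes:
- The two samples could reflect different populations, time periods, or measurement quality.
- R² measures how tightly points cluster around the line; β₁ measures how steep the line is — they answer different questions.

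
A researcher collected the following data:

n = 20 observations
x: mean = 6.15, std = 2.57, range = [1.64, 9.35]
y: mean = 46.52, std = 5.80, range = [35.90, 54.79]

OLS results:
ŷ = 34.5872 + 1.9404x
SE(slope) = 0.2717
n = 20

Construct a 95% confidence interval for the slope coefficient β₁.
The 95% CI for β₁ is (1.3696, 2.5112)

Confidence interval for the slope:

The 95% CI for β₁ is: β̂₁ ± t*(α/2, n-2) × SE(β̂₁)

Step 1: Find critical t-value
- Confidence level = 0.95
- Degrees of freedom = n - 2 = 20 - 2 = 18
- t*(α/2, 18) = 2.1009

Step 2: Calculate margin of error
Margin = 2.1009 × 0.2717 = 0.5708

Step 3: Construct interval
CI = 1.9404 ± 0.5708
CI = (1.3696, 2.5112)

Interpretation: We are 95% confident that the true slope β₁ lies between 1.3696 and 2.5112.
Both endpoints are positive, so the data support a genuinely positive slope at this confidence level.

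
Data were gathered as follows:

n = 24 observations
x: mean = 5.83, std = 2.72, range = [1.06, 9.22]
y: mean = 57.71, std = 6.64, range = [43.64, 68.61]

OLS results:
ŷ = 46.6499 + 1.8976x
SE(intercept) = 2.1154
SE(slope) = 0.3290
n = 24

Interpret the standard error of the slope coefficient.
The slope 1.8976 is pinned down to within about ±0.3290 (one SE) by these data — relative uncertainty 17.3%, i.e. precise.

SE(β̂₁) = 0.3290 says: if we drew many samples of n = 24 from the same population and refit each time, the fitted slopes would scatter with a standard deviation of roughly 0.3290 around the true β₁.

Relative precision:
- SE / |β̂₁| = 0.3290 / 1.8976 = 17.3%
- Rule of thumb (under 20%: precise; 20% to under 50%: moderately precise; 50% or more: imprecise) → precise

Link to the t-test: t = β̂₁ / SE(β̂₁) = 1.8976 / 0.3290 = 5.7678, the statistic for H₀: β₁ = 0.

What drives SE(β̂₁): larger n (here n = 24) → smaller SE; wider spread of x values → smaller SE.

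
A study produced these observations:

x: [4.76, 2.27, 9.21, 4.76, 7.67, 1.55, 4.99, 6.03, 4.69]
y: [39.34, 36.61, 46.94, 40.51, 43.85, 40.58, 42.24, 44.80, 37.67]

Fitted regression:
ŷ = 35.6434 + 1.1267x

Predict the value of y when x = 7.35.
ŷ = 43.9246

x = 7.35 lies inside the observed range [1.55, 9.21], so the fitted equation applies directly:

ŷ = 35.6434 + 1.1267 × 7.35
ŷ = 35.6434 + 8.2812
ŷ = 43.9246

This is a point prediction; actual observations scatter around it by roughly the residual standard deviation.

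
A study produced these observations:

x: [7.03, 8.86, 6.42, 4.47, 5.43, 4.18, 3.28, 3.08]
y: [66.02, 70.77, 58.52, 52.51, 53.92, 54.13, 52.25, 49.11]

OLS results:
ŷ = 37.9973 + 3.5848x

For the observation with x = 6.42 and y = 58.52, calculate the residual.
Residual = -2.4917

The residual is the difference between the actual value and the predicted value:

Residual = y - ŷ

Step 1: Calculate predicted value
ŷ = 37.9973 + 3.5848 × 6.42
ŷ = 61.0117

Step 2: Calculate residual
Residual = 58.52 - 61.0117
Residual = -2.4917

Sign check: y < ŷ, so the point is below the line and the fit overestimates here.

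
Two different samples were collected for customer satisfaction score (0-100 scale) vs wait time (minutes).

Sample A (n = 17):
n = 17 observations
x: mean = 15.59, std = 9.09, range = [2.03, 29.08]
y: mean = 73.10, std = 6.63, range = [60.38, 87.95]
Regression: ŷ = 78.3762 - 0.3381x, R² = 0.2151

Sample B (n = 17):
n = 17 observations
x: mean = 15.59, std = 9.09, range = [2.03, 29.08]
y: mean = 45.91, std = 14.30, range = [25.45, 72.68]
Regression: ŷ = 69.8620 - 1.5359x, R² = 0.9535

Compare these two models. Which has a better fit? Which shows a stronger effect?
Model B has the better fit (R² = 0.9535 vs 0.2151). Model B shows the stronger effect (|β₁| = 1.5359 vs 0.3381).

Model Comparison:

Fit — compare R²:
- Model A: R² = 0.2151 → 21.51% of variance in satisfaction score explained
- Model B: R² = 0.9535 → 95.35% of variance in satisfaction score explained
- 0.9535 > 0.2151 → Model B has the better fit

Effect size (slope magnitude):
- Model A: β₁ = -0.3381 → predicted satisfaction score falls 0.3381 points per additional minute of wait time
- Model B: β₁ = -1.5359 → predicted satisfaction score falls 1.5359 points per additional minute of wait time
- |-0.3381| < |-1.5359| → Model B shows the stronger marginal effect

Note: The two samples could reflect different populations, time periods, or measurement quality.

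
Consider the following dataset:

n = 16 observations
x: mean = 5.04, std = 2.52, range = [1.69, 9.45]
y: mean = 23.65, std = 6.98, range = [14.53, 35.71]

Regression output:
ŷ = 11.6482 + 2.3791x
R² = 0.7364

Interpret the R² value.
About 73.64% of the variability in y is accounted for by the regression on x (R² = 0.7364) — a strong linear fit.

The coefficient of determination R² is the fraction of the total variation in y that the fitted line accounts for.

Here R² = 0.7364:
- Explained: 73.64% of the variation in y
- Unexplained (residual): 100% − 73.64% = 26.36%
- Rule of thumb (below 0.3 weak; 0.3 to below 0.7 moderate; 0.7 and above strong) → strong

Equivalently, for simple linear regression R² = r², so |r| = √0.7364 ≈ 0.8581.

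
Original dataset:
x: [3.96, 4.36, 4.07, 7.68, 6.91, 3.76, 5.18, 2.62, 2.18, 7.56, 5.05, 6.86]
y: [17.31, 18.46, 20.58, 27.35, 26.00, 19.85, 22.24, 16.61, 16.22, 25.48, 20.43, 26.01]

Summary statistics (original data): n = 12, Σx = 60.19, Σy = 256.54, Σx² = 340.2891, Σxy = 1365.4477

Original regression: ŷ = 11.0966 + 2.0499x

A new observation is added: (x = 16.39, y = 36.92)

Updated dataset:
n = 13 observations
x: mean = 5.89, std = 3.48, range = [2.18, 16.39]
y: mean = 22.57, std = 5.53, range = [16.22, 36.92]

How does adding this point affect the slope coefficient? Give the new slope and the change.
New slope β₁ = 1.5326 versus 2.0499 before: a change of -0.5173 (-25.2%).

x = 16.39 lies well outside the original x-range [2.18, 7.68] (x̄ ≈ 5.02), so this observation has high leverage and can move the slope substantially.

Step 1: Update the sums with the new point (n goes from 12 to 13)
Σx  = 60.19 + 16.39 = 76.58
Σy  = 256.54 + 36.92 = 293.46
Σx² = 340.2891 + 16.39² = 340.2891 + 268.6321 = 608.9212
Σxy = 1365.4477 + 16.39×36.92 = 1365.4477 + 605.1188 = 1970.5665

Step 2: Recompute the slope with b₁ = (nΣxy − ΣxΣy) / (nΣx² − (Σx)²)
Numerator   = 13×1970.5665 − 76.58×293.46 = 25617.3645 − 22473.1668 = 3144.1977
Denominator = 13×608.9212 − 76.58² = 7915.9756 − 5864.4964 = 2051.4792
b₁(new) = 3144.1977 / 2051.4792 = 1.5326

(Same formula on the original sums: (12×1365.4477 − 60.19×256.54) / (12×340.2891 − 60.19²) = 944.2298 / 460.6331 = 2.0499, matching the given fit.)

Step 3: Change in slope
Δβ₁ = 1.5326 − 2.0499 = -0.5173
Relative change = -0.5173 / 2.0499 × 100% = -25.2%
→ the slope decreases when the point is added.

Because the point sits below the extension of the original line at a high-leverage x, it tilts the fit down.
In practice: examine leverage (hᵢ) and Cook's distance rather than deleting it automatically.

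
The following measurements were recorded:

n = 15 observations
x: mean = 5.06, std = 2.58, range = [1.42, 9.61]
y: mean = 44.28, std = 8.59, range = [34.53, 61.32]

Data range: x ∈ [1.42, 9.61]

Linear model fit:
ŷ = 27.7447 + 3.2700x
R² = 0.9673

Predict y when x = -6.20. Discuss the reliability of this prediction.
ŷ = 7.4707 (extrapolation — x = -6.20 lies outside [1.42, 9.61], so reliability is low).

Prediction calculation:
ŷ = 27.7447 + 3.2700 × (-6.20)
ŷ = 7.4707

Reliability:
- Data range: x ∈ [1.42, 9.61]
- Prediction point: x = -6.20 is 7.62 units below the observed range → this is EXTRAPOLATION, not interpolation

Why that matters here:
- There are no observations near this x to validate the fitted line there
- R² describes fit only over the sampled x values; it says nothing about behaviour beyond them
- The linear relationship may not hold outside the observed range

Report the number if required, but flag clearly that it is an extrapolation.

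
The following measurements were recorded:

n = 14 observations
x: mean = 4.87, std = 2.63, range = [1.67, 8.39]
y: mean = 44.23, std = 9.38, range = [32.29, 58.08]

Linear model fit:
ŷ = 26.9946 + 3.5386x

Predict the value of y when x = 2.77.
ŷ = 36.7965

Plug x = 2.77 into the fitted line:

ŷ = 26.9946 + 3.5386 × 2.77
ŷ = 26.9946 + 9.8019
ŷ = 36.7965

This is a point prediction; actual observations scatter around it by roughly the residual standard deviation.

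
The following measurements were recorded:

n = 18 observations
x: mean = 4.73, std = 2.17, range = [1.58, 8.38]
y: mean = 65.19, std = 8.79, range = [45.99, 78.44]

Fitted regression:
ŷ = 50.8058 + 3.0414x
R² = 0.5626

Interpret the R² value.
The model explains 56.26% of the variance in y (R² = 0.5626), leaving 43.74% unexplained; the fit is moderate.

R² (coefficient of determination) measures the proportion of variance in y explained by the regression model.

Here R² = 0.5626:
- Explained: 56.26% of the variation in y
- Unexplained (residual): 100% − 56.26% = 43.74%
- Rule of thumb (below 0.3 weak; 0.3 to below 0.7 moderate; 0.7 and above strong) → moderate

Note: R² says nothing about causation, and a high R² does not by itself mean the linear form is appropriate — check the residuals.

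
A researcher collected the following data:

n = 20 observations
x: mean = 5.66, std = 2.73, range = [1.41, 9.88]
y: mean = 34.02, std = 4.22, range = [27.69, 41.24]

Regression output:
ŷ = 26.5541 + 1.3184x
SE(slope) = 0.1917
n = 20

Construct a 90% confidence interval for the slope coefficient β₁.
The 90% CI for β₁ is (0.9860, 1.6508)

Confidence interval for the slope:

The 90% CI for β₁ is: β̂₁ ± t*(α/2, n-2) × SE(β̂₁)

Step 1: Find critical t-value
- Confidence level = 0.9
- Degrees of freedom = n - 2 = 20 - 2 = 18
- t*(α/2, 18) = 1.7341

Step 2: Calculate margin of error
Margin = 1.7341 × 0.1917 = 0.3324

Step 3: Construct interval
CI = 1.3184 ± 0.3324
CI = (0.9860, 1.6508)

Interpretation: each one-unit increase in x is associated with a change in mean y of between 0.9860 and 1.6508, with 90% confidence.
Both endpoints are positive, so the data support a genuinely positive slope at this confidence level.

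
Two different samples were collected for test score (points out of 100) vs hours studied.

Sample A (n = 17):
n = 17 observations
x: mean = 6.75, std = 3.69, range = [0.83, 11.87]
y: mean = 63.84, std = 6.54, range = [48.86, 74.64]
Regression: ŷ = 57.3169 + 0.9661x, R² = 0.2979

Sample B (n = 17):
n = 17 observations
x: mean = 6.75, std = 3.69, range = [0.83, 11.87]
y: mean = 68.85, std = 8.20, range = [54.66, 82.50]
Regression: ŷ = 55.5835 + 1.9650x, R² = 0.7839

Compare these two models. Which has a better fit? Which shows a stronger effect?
Model B has the better fit (R² = 0.7839 vs 0.2979). Model B shows the stronger effect (|β₁| = 1.9650 vs 0.9661).

Model Comparison:

Goodness of fit (R²):
- Model A: R² = 0.2979 → 29.79% of variance in test score explained
- Model B: R² = 0.7839 → 78.39% of variance in test score explained
- 0.7839 > 0.2979 → Model B has the better fit

Effect size (slope magnitude):
- Model A: β₁ = 0.9661 → predicted test score rises 0.9661 points per additional hour of study time
- Model B: β₁ = 1.9650 → predicted test score rises 1.9650 points per additional hour of study time
- |0.9661| < |1.9650| → Model B shows the stronger marginal effect

Note: A steeper slope doesn't make a better model if the scatter around the line is large.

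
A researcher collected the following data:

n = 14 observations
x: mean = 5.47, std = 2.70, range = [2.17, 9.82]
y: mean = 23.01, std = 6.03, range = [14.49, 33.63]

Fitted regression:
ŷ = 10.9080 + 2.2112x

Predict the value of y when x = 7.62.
ŷ = 27.7573

Plug x = 7.62 into the fitted line:

ŷ = 10.9080 + 2.2112 × 7.62
ŷ = 10.9080 + 16.8493
ŷ = 27.7573

This is the fitted mean response at that x — an individual observation would come with a wider prediction interval.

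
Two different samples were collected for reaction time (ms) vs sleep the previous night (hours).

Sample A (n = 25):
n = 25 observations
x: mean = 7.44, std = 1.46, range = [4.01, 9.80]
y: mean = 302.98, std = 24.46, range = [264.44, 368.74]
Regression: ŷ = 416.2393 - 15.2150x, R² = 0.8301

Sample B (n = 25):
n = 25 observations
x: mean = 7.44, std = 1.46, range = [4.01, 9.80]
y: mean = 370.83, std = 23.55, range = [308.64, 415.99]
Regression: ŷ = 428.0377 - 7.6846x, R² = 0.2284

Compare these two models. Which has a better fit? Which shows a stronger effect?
Model A has the better fit (R² = 0.8301 vs 0.2284). Model A shows the stronger effect (|β₁| = 15.2150 vs 7.6846).

Model Comparison:

Which explains more variance? (R²)
- Model A: R² = 0.8301 → 83.01% of variance in reaction time explained
- Model B: R² = 0.2284 → 22.84% of variance in reaction time explained
- 0.8301 > 0.2284 → Model A has the better fit

Effect size (slope magnitude):
- Model A: β₁ = -15.2150 → predicted reaction time falls 15.2150 ms per additional hour of sleep
- Model B: β₁ = -7.6846 → predicted reaction time falls 7.6846 ms per additional hour of sleep
- |-15.2150| > |-7.6846| → Model A shows the stronger marginal effect

Note: The two samples could reflect different populations, time periods, or measurement quality.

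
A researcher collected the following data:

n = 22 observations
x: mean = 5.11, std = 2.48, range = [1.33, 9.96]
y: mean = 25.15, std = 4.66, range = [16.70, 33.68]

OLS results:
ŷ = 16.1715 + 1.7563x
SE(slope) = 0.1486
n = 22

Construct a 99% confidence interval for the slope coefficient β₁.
The 99% CI for β₁ is (1.3335, 2.1791)

Confidence interval for the slope:

The 99% CI for β₁ is: β̂₁ ± t*(α/2, n-2) × SE(β̂₁)

Step 1: Find critical t-value
- Confidence level = 0.99
- Degrees of freedom = n - 2 = 22 - 2 = 20
- t*(α/2, 20) = 2.8453

Step 2: Calculate margin of error
Margin = 2.8453 × 0.1486 = 0.4228

Step 3: Construct interval
CI = 1.7563 ± 0.4228
CI = (1.3335, 2.1791)

Interpretation: each one-unit increase in x is associated with a change in mean y of between 1.3335 and 2.1791, with 99% confidence.
Both endpoints are positive, so the data support a genuinely positive slope at this confidence level.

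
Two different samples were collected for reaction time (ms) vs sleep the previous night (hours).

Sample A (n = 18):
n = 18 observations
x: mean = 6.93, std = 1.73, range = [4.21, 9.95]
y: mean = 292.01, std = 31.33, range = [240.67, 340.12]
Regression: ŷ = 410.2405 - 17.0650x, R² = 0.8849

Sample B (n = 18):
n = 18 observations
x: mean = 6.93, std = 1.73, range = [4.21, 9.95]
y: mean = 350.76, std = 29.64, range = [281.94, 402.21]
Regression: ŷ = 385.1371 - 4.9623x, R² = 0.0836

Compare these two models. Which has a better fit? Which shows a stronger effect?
Model A has the better fit (R² = 0.8849 vs 0.0836). Model A shows the stronger effect (|β₁| = 17.0650 vs 4.9623).

Model Comparison:

Fit — compare R²:
- Model A: R² = 0.8849 → 88.49% of variance in reaction time explained
- Model B: R² = 0.0836 → 8.36% of variance in reaction time explained
- 0.8849 > 0.0836 → Model A has the better fit

Which has the larger per-hour effect? (|β₁|)
- Model A: β₁ = -17.0650 → predicted reaction time falls 17.0650 ms per additional hour of sleep
- Model B: β₁ = -4.9623 → predicted reaction time falls 4.9623 ms per additional hour of sleep
- |-17.0650| > |-4.9623| → Model A shows the stronger marginal effect

Notes:
- R² measures how tightly points cluster around the line; β₁ measures how steep the line is — they answer different questions.
- A better fit (higher R²) doesn't necessarily mean a more important relationship.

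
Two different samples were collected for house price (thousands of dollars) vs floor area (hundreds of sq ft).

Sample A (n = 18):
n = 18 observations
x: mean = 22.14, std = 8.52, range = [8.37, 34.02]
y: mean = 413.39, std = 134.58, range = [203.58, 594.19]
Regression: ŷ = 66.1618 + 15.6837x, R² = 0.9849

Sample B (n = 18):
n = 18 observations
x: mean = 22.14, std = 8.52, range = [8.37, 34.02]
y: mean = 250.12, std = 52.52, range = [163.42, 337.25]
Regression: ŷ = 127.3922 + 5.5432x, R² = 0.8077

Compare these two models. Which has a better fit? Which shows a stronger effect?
Model A has the better fit (R² = 0.9849 vs 0.8077). Model A shows the stronger effect (|β₁| = 15.6837 vs 5.5432).

Model Comparison:

Which explains more variance? (R²)
- Model A: R² = 0.9849 → 98.49% of variance in house price explained
- Model B: R² = 0.8077 → 80.77% of variance in house price explained
- 0.9849 > 0.8077 → Model A has the better fit

Strength of effect — compare |β₁|:
- Model A: β₁ = 15.6837 → predicted house price rises 15.6837 thousand dollars per additional hundred sq ft of floor area
- Model B: β₁ = 5.5432 → predicted house price rises 5.5432 thousand dollars per additional hundred sq ft of floor area
- |15.6837| > |5.5432| → Model A shows the stronger marginal effect

Note: A steeper slope doesn't make a better model if the scatter around the line is large.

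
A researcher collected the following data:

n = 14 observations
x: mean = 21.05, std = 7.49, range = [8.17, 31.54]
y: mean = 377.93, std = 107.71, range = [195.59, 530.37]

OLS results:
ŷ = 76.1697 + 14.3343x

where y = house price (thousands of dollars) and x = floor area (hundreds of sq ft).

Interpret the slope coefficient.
For each additional hundred sq ft of floor area, predicted house price increases by approximately 14.3343 thousand dollars.

β₁ = 14.3343 is the change in predicted house price (thousand dollars) per additional hundred sq ft of floor area.

Interpretation:
- Floor area up by 1 hundred sq ft → predicted house price increases by 14.3343 thousand dollars
- The effect is assumed constant over the observed range of x (linearity)
- The sign (+) gives the direction; the magnitude 14.3343 gives the size of the effect per hundred sq ft

The intercept β₀ = 76.1697 is the predicted house price when floor area = 0; since the smallest observed x is 8.17, this is an extrapolation and mainly anchors the line.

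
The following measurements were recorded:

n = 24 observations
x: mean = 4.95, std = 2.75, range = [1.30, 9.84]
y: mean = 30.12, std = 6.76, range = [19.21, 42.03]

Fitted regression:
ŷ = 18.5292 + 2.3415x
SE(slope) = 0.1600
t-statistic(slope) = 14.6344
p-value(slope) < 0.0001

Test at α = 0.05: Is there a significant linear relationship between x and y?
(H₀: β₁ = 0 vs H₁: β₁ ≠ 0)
p-value < 0.0001 < α = 0.05, so we reject H₀. The relationship is significant.

Hypothesis test for the slope coefficient:

H₀: β₁ = 0 (no linear relationship)
H₁: β₁ ≠ 0 (linear relationship exists)

Test statistic: t = β̂₁ / SE(β̂₁) = 2.3415 / 0.1600 = 14.6344

The p-value (<0.0001) is the probability, under H₀, of a t-statistic at least as extreme as |t| = 14.6344 (two-sided, df = n − 2 = 22).

Decision rule: reject H₀ if p-value < α.
p-value < 0.0001 < α = 0.05 → reject H₀.

Conclusion: the linear association between x and y is significant at the 5% level.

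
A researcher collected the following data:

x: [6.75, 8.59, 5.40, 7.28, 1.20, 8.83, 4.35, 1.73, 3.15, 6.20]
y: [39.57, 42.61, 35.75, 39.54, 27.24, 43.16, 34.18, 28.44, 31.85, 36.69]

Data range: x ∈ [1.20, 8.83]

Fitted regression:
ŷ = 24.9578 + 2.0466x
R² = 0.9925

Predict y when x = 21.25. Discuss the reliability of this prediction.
ŷ = 68.4481, but this is extrapolation (above the data range [1.20, 8.83]) and may be unreliable.

Prediction calculation:
ŷ = 24.9578 + 2.0466 × 21.25
ŷ = 68.4481

Reliability:
- Data range: x ∈ [1.20, 8.83]
- Prediction point: x = 21.25 is 12.42 units above the observed range → this is EXTRAPOLATION, not interpolation

Why that matters here:
- Real relationships often flatten, saturate, or turn nonlinear at extremes
- The standard error of prediction grows with (x − x̄)², and x = 21.25 is far from x̄ = 5.35
- R² describes fit only over the sampled x values; it says nothing about behaviour beyond them

The R² = 0.9925 only validates the fit within [1.20, 8.83]; treat ŷ = 68.4481 with caution.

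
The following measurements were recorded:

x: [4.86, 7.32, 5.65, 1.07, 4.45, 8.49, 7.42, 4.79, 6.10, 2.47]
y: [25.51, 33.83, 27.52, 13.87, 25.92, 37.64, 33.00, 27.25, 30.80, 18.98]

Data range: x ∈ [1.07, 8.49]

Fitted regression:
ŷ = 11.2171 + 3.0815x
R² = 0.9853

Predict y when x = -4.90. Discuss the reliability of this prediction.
ŷ = -3.8823, but this is extrapolation (below the data range [1.07, 8.49]) and may be unreliable.

Prediction calculation:
ŷ = 11.2171 + 3.0815 × (-4.90)
ŷ = -3.8823

Reliability:
- Data range: x ∈ [1.07, 8.49]
- Prediction point: x = -4.90 is 5.97 units below the observed range → this is EXTRAPOLATION, not interpolation

Why that matters here:
- There are no observations near this x to validate the fitted line there
- R² describes fit only over the sampled x values; it says nothing about behaviour beyond them
- Real relationships often flatten, saturate, or turn nonlinear at extremes

A defensible statement: 'if the linear trend continued to x = -4.90, y would be about -3.8823' — the premise is untested.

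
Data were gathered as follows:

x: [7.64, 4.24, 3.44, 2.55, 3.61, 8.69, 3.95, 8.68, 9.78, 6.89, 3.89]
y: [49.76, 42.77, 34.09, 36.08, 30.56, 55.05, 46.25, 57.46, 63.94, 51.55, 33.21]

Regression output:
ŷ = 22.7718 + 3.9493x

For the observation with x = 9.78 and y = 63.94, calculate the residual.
Residual = 2.5440

The residual is the difference between the actual value and the predicted value:

Residual = y - ŷ

Step 1: Calculate predicted value
ŷ = 22.7718 + 3.9493 × 9.78
ŷ = 61.3960

Step 2: Calculate residual
Residual = 63.94 - 61.3960
Residual = 2.5440

The residual is positive, so the observed y = 63.94 sits above the regression line (the line underestimates it by 2.5440).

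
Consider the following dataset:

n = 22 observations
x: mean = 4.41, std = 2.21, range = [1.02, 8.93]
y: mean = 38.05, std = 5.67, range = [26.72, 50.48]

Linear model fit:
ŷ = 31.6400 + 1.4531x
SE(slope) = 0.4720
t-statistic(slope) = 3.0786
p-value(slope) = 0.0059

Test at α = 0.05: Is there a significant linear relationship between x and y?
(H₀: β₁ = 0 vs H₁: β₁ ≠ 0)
Since p-value = 0.0059 < α = 0.05, reject H₀ — the slope is significantly different from 0.

Hypothesis test for the slope coefficient:

H₀: β₁ = 0 (no linear relationship)
H₁: β₁ ≠ 0 (linear relationship exists)

Test statistic: t = β̂₁ / SE(β̂₁) = 1.4531 / 0.4720 = 3.0786

The p-value (0.0059) is the probability, under H₀, of a t-statistic at least as extreme as |t| = 3.0786 (two-sided, df = n − 2 = 20).

Decision rule: reject H₀ if p-value < α.
p-value = 0.0059 < α = 0.05 → reject H₀.

At α = 0.05 the data do provide convincing evidence of a nonzero slope.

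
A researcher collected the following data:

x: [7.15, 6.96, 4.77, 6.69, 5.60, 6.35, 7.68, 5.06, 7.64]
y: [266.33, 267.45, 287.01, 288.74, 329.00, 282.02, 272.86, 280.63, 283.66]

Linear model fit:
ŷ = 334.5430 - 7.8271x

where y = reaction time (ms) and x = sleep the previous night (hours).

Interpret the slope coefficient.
For each additional hour of sleep, predicted reaction time decreases by approximately 7.8271 ms.

β₁ = -7.8271 is the change in predicted reaction time (ms) per additional hour of sleep.

Interpretation:
- Sleep up by 1 hour → predicted reaction time decreases by 7.8271 ms
- This is a linear approximation: the same per-unit change is assumed across the whole observed x range
- The slope describes association in these data, not necessarily a causal effect

(β₀ = 334.5430 is the fitted value at x = 0 and is not part of the slope interpretation.)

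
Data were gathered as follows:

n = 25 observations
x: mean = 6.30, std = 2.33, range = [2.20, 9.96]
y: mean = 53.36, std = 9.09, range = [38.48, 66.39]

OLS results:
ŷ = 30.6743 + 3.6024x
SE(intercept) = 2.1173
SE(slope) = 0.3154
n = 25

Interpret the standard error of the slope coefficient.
SE(β̂₁) = 0.3154 is the estimated standard deviation of the slope estimate across repeated samples; relative to β̂₁ = 3.6024 that is 8.8%, a precise estimate.

What SE measures:
- The standard error quantifies the sampling variability of the coefficient estimate
- It is the estimated standard deviation of β̂₁ across hypothetical repeated samples of the same size
- Smaller SE → more precise estimate

Relative precision:
- SE / |β̂₁| = 0.3154 / 3.6024 = 8.8%
- Rule of thumb (under 20%: precise; 20% to under 50%: moderately precise; 50% or more: imprecise) → precise

Link to the t-test: t = β̂₁ / SE(β̂₁) = 3.6024 / 0.3154 = 11.4217, the statistic for H₀: β₁ = 0.

What drives SE(β̂₁): wider spread of x values → smaller SE.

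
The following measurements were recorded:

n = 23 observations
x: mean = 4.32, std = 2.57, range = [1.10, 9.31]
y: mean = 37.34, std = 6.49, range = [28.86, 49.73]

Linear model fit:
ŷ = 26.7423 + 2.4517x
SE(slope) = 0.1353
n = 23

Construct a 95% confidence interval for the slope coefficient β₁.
The 95% CI for β₁ is (2.1703, 2.7331)

Confidence interval for the slope:

The 95% CI for β₁ is: β̂₁ ± t*(α/2, n-2) × SE(β̂₁)

Step 1: Find critical t-value
- Confidence level = 0.95
- Degrees of freedom = n - 2 = 23 - 2 = 21
- t*(α/2, 21) = 2.0796

Step 2: Calculate margin of error
Margin = 2.0796 × 0.1353 = 0.2814

Step 3: Construct interval
CI = 2.4517 ± 0.2814
CI = (2.1703, 2.7331)

Interpretation: each one-unit increase in x is associated with a change in mean y of between 2.1703 and 2.7331, with 95% confidence.
Since 0 is outside the interval, a two-sided test at α = 0.05 would reject H₀: β₁ = 0.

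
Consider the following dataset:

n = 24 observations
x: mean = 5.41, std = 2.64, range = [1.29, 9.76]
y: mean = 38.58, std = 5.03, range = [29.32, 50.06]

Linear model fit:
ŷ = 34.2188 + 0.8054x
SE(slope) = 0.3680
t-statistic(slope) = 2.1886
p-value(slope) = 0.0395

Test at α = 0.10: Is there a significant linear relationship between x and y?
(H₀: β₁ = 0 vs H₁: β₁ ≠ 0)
Reject H₀: p-value = 0.0395 < α = 0.10. The linear relationship is significant at the 10% level.

Hypothesis test for the slope coefficient:

H₀: β₁ = 0 (no linear relationship)
H₁: β₁ ≠ 0 (linear relationship exists)

Test statistic: t = β̂₁ / SE(β̂₁) = 0.8054 / 0.3680 = 2.1886

With df = 22, the two-sided p-value for |t| = 2.1886 is 0.0395.

Decision rule: reject H₀ if p-value < α.
p-value = 0.0395 < α = 0.10 → reject H₀.

At α = 0.10 the data do provide convincing evidence of a nonzero slope.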